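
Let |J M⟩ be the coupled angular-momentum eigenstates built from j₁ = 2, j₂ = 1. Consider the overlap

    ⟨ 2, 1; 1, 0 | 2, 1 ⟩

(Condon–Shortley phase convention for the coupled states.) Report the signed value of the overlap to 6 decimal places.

triangle: 1!*3!*1!/6! = 6/720
(j±m)!: 3!*1!*1!*1!*3!*1! = 36
prefactor² = (2J+1)*Δ*N² = 3/2
  k=0: +1/(0!*1!*1!*1!*2!*0!) = 1/2
  k=1: −1/(1!*0!*0!*0!*3!*1!) = -1/6
Σ = 1/3  ⇒  CG² = 3/2*(1/3)² = 1/6
CG = +√(1/6) = +0.408248

+0.408248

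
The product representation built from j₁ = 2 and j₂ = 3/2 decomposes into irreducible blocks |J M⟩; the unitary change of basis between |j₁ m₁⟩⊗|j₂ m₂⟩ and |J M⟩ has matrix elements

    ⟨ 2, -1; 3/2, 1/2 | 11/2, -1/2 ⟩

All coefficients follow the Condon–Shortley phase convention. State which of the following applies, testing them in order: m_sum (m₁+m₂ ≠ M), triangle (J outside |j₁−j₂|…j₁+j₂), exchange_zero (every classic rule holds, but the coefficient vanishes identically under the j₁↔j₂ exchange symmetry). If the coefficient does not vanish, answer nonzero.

triangle

m-sum: m₁+m₂ = -1+1/2 = -1/2, M = -1/2  ✓
triangle: need |j₁−j₂| ≤ J ≤ j₁+j₂, i.e. J ∈ [1/2, 7/2]; J = 11/2 is outside ✗ ⇒ coefficient is 0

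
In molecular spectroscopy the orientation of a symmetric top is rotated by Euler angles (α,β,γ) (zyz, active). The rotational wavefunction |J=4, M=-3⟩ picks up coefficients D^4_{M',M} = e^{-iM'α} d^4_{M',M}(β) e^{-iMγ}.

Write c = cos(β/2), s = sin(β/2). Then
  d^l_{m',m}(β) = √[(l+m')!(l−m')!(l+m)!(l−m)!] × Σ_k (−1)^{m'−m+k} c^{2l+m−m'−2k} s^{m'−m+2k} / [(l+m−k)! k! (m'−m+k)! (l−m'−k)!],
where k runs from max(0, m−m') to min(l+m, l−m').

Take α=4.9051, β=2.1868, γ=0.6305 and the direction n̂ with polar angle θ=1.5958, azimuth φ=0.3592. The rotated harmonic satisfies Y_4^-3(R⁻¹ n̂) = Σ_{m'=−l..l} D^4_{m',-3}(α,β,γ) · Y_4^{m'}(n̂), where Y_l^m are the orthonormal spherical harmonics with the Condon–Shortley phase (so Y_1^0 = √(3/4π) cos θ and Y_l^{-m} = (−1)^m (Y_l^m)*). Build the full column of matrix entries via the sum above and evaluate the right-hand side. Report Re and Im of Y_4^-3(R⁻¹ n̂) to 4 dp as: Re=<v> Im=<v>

Need the full column D^4_{m',-3} for m'=−4..4 at α=4.9051, β=2.1868, γ=0.6305.
cos(β/2)=0.459468, sin(β/2)=0.888194
d^4_{-4,-3}: single k=1 term ⇒ +0.010860;  D = -0.009637+0.005008i
d^4_{-3,-3}: k∈[0..1] ⇒ +0.001986 -0.051957 = -0.049971;  D = +0.031108+0.039107i
d^4_{-2,-3}: k∈[0..1] ⇒ -0.014367 +0.161059 = +0.146693;  D = +0.095188-0.111616i
d^4_{-1,-3}: k∈[0..1] ⇒ +0.058914 -0.366921 = -0.308007;  D = -0.268296-0.151279i
d^4_{0,-3}: k∈[0..1] ⇒ -0.169772 +0.634410 = +0.464638;  D = -0.146470+0.440948i
d^4_{1,-3}: k∈[0..1] ⇒ +0.366921 -0.822676 = -0.455755;  D = +0.452027+0.058174i
d^4_{2,-3}: k∈[0..1] ⇒ -0.601854 +0.749679 = +0.147824;  D = -0.009560-0.147515i
d^4_{3,-3}: k∈[0..1] ⇒ +0.725532 -0.387314 = +0.338218;  D = +0.327073-0.086109i
d^4_{4,-3}: single k=0 term ⇒ -0.566704;  D = -0.246568-0.510252i
Y_4^{m'}(θ=1.5958,φ=0.3592) and Σ D·Y over m':
  (-0.0096+0.0050i)·(+0.0590-0.4380i)  (+0.0311+0.0391i)·(-0.0148+0.0275i)  (+0.0952-0.1116i)·(-0.2506+0.2191i)  (-0.2683-0.1513i)·(+0.0332-0.0125i)  (-0.1465+0.4409i)·(+0.3154+0.0000i)  (+0.4520+0.0582i)·(-0.0332-0.0125i)  (-0.0096-0.1475i)·(-0.2506-0.2191i)  (+0.3271-0.0861i)·(+0.0148+0.0275i)  (-0.2466-0.5103i)·(+0.0590+0.4380i)
Y_4^-3(R⁻¹ n̂) = +0.115680+0.092111i

Re=0.1157 Im=0.0921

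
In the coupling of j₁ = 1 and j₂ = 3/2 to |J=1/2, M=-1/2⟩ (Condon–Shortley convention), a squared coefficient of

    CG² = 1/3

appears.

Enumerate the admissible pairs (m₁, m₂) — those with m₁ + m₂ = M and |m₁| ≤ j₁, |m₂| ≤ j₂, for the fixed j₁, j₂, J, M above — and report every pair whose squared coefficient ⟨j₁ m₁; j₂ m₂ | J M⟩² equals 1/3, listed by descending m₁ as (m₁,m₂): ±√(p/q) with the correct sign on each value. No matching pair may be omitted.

(0,-1/2): −√(1/3)

Admissible pairs with m₁+m₂ = M = -1/2: (-1,1/2), (0,-1/2), (1,-3/2)
  (m₁,m₂)=(1,-3/2): CG² = 1/2, CG = +√(1/2)
  (m₁,m₂)=(0,-1/2): CG² = 1/3, CG = −√(1/3)   ← matches the target
  (m₁,m₂)=(-1,1/2): CG² = 1/6, CG = +√(1/6)
Pairs with CG² = 1/3: (0,-1/2): −√(1/3)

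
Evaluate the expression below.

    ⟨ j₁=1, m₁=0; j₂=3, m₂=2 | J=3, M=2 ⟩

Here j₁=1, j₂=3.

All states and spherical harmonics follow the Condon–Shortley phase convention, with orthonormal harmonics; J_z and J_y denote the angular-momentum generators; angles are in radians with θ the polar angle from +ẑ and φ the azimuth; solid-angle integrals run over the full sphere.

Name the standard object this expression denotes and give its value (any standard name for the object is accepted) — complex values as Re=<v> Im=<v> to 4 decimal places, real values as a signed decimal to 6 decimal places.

This is a Clebsch–Gordan (vector-coupling) coefficient.
√[7·1!1!5!/8! · 1!1!5!1!5!1!] = √(300)
  +(−1)^0/∏(0,1,1,5,0,0)! = 1/120  (running 1/120)
  +(−1)^1/∏(1,0,0,4,1,1)! = -1/24  (running -1/30)
⟨..|..⟩ = √(300)·(-1/30) = -0.577350

Clebsch–Gordan coefficient, −√(1/3) ≈ -0.577350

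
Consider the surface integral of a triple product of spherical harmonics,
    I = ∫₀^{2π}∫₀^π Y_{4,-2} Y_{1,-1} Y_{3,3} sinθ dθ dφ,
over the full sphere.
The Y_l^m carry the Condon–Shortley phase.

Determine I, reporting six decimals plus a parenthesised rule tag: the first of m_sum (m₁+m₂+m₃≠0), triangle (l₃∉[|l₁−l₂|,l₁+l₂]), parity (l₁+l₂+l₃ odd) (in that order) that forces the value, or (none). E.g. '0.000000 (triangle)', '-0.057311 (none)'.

0.061558 (none)

m-sum 0 ✓  L=8 even ✓  3≤3≤5 ✓
Π(2lᵢ+1) = 9×3×7 = 189
triangle coeff Δ(4,1,3) = 1/252
Σ_t [1,1]: t=1:−1/36 = -1/36
(3j)²=4/63 [(4 1 3; 0 0 0)], sign=+1
Σ_t [0,0]: t=0:+1/1440 = 1/1440
(3j)²=1/252 [(4 1 3; -2 -1 3)], sign=+1
⇒ 4πI² = 1/21
I = (+1)√(1/21/(4π)) = 0.06155813
No selection rule forces the value: the integral is nonzero (none).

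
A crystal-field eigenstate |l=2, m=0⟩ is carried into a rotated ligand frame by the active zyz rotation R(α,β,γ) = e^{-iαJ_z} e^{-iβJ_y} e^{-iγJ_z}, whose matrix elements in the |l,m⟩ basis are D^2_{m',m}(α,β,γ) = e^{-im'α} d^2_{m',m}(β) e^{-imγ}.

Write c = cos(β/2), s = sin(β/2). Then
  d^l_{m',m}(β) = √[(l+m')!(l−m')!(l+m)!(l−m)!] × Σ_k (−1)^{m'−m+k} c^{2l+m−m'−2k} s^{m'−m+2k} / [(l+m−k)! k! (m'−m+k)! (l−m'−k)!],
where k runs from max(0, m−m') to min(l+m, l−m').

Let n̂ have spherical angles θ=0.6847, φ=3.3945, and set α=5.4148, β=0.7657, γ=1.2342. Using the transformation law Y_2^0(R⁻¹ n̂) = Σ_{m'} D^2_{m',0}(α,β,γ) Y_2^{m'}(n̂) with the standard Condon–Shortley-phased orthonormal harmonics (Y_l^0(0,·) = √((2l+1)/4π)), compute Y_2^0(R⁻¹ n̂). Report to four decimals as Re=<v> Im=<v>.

Re=-0.1873 Im=0.0000

Need the full column D^2_{m',0} for m'=−2..2 at α=5.4148, β=0.7657, γ=1.2342.
cos(β/2)=0.927604, sin(β/2)=0.373566
d^2_{-2,0}: single k=2 term ⇒ +0.294127;  D = -0.048594-0.290085i
d^2_{-1,0}: k∈[1..2] ⇒ +0.730348 -0.118451 = +0.611897;  D = +0.395322-0.467053i
d^2_{0,0}: k∈[0..2] ⇒ +0.740372 -0.480307 +0.019475 = +0.279540;  D = +0.279540+0.000000i
d^2_{1,0}: k∈[0..1] ⇒ -0.730348 +0.118451 = -0.611897;  D = -0.395322-0.467053i
d^2_{2,0}: single k=0 term ⇒ +0.294127;  D = -0.048594+0.290085i
Y_2^{m'}(θ=0.6847,φ=3.3945) and Σ D·Y over m':
  (-0.0486-0.2901i)·(+0.1352-0.0749i)  (+0.3953-0.4671i)·(-0.3664+0.0947i)  (+0.2795+0.0000i)·(+0.2523+0.0000i)  (-0.3953-0.4671i)·(+0.3664+0.0947i)  (-0.0486+0.2901i)·(+0.1352+0.0749i)
Y_2^0(R⁻¹ n̂) = -0.187284+0.000000i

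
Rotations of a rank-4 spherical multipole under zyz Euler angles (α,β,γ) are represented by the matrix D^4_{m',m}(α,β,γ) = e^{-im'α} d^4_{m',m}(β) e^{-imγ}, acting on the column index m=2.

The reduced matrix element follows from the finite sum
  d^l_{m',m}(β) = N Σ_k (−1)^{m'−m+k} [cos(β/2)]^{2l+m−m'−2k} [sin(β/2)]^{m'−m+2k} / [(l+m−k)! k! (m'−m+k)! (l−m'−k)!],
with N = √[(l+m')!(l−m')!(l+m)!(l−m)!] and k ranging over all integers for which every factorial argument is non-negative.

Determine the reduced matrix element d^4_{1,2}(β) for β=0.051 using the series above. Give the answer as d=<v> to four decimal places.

d=0.1076

d^4_{1,2}(β=0.0510) via the finite sum:
c=cos(0.051000/2)=0.999675, s=sin(0.051000/2)=0.025497; N=√[120·6·720·2]=1018.233765
k∈{1,2,3} keeps every argument non-negative
  k=1: (−1)^0·1018.2338/(240)·0.9997^7·0.0255^1 = +0.107930
  k=2: (−1)^1·1018.2338/(48)·0.9997^5·0.0255^3 = -0.000351
  k=3: (−1)^2·1018.2338/(72)·0.9997^3·0.0255^5 = +0.000000
d^4_{1,2}(0.0510) = +0.107930 -0.000351 +0.000000 = +0.107579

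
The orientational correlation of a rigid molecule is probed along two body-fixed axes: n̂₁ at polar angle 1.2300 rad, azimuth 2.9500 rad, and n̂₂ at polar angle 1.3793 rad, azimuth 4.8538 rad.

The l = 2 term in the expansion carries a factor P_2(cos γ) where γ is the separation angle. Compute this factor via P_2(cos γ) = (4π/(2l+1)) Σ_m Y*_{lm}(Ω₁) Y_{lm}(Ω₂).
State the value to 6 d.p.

-0.414435

Summing Y*_{l m}(θ₁,φ₁)·Y_{l m}(θ₂,φ₂) over m ∈ [−2, 2]; prefactor 4π/(2·2+1) = 2.513274:
  [-2]  conj(Y_{2,-2})(Ω₁) = (0.318238, -0.128285) ; Y_{2,-2}(Ω₂) = (-0.357491, 0.103891) ; Δ = (-0.100440, 0.078923)
  [-1]  conj(Y_{2,-1})(Ω₁) = (-0.238912, 0.046342) ; Y_{2,-1}(Ω₂) = (0.020345, 0.142909) ; Δ = (-0.011483, -0.033200)
  [+0]  conj(Y_{2,0})(Ω₁) = (-0.209690, -0.000000) ; Y_{2,0}(Ω₂) = (-0.281117, 0.000000) ; Δ = (0.058947, 0.000000)
  [+1]  conj(Y_{2,1})(Ω₁) = (0.238912, 0.046342) ; Y_{2,1}(Ω₂) = (-0.020345, 0.142909) ; Δ = (-0.011483, 0.033200)
  [+2]  conj(Y_{2,2})(Ω₁) = (0.318238, 0.128285) ; Y_{2,2}(Ω₂) = (-0.357491, -0.103891) ; Δ = (-0.100440, -0.078923)
Accumulated sum (-0.164898, 0.000000); after 4π/(2l+1) scaling, (-0.414435, 0.000000) ⇒ P_2 = -0.414435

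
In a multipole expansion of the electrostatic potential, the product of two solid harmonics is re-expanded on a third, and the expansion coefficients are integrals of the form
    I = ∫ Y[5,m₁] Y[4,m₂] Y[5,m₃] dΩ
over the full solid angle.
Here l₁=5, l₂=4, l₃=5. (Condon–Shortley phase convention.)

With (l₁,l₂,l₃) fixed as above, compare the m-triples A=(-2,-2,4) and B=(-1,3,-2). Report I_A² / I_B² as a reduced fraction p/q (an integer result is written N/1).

l's match ⇒ only the (l;m) 3-j factors differ between A and B.
A: triangle coeff Δ(5,4,5) = 1/3153150; Σ_t [1,2]: t=1:−1/25920 t=2:+1/11520 = 1/20736; (3j)²=5/429 [(5 4 5; -2 -2 4)], sign=-1
B: triangle coeff Δ(5,4,5) = 1/3153150; Σ_t [3,4]: t=3:−1/5184 t=4:+1/6912 = -1/20736; (3j)²=5/2574 [(5 4 5; -1 3 -2)], sign=+1
I_A²/I_B² = (5/429)/(5/2574) = 6/1

6/1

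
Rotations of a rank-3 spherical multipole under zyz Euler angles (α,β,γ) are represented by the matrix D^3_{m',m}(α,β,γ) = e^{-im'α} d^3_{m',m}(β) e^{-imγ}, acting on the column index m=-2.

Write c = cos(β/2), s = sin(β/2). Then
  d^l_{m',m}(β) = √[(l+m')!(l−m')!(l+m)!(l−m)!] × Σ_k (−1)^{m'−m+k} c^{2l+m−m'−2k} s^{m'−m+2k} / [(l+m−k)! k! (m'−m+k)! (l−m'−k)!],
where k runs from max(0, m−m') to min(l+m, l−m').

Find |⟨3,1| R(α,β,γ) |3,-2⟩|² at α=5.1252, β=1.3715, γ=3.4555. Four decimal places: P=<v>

P=0.2453

D^3_{1,-2}(5.1252,1.3715,3.4555) = e^{-i·1·5.1252}·d^3_{1,-2}(1.3715)·e^{-i·-2·3.4555}. Compute d first:
With c≡cos(β/2)=0.773944 and s≡sin(β/2)=0.633254, N=[24·2·1·120]^{1/2}=75.894664
Admissible k: 0..1 (factorial args all ≥0)
  k=0: (−1)^3·75.8947/(12)·0.7739^3·0.6333^3 = -0.744547
  k=1: (−1)^4·75.8947/(24)·0.7739^1·0.6333^5 = +0.249229
d^3_{1,-2}(1.3715) = -0.744547 +0.249229 = -0.495318
|D^3_{1,-2}|² = |d^3_{1,-2}(β)|² = (-0.495318)² = 0.245340 (the z-rotation phases have unit modulus)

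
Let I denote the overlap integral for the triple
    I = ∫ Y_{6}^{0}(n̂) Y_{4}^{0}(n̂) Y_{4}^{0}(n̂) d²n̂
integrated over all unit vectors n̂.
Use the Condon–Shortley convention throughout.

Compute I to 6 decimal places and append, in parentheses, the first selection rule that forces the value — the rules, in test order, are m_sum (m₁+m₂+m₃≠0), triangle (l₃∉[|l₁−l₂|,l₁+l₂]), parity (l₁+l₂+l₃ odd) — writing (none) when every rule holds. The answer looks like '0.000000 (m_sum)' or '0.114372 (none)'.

0.142253 (none)

Checks pass: Σm=0; 14 even; l₃=4∈[2,10].
(2·6+1)(2·4+1)(2·4+1) = 1053
Δ: 6! 6! 2! / 15! → 1/1261260
sum: t=2:+1/4608 t=3:−1/1296 t=4:+1/4608 = -7/20736
3j²(6 4 4; 0 0 0) = Δ·Π!·Σ² = 20/1287  (sign -1)
(m-triple is (0,0,0) — same symbol as above.)
combine: 4πI² = 1053·20/1287·20/1287 = 400/1573
take √, sign +1: I = 0.14225276
No selection rule forces the value: the integral is nonzero (none).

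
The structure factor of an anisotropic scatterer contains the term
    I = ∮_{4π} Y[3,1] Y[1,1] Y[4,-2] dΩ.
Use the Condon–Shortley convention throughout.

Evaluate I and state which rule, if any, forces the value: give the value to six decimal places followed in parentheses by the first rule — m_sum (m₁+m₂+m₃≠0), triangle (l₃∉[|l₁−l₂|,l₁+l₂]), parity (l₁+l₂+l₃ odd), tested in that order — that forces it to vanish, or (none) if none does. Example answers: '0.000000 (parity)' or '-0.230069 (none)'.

0.238414 (none)

Rules hold: Σm=0, L=8 even, 2≤4≤4.
N = 7·3·9 = 189
Δ = 0!·6!·2!/9! = 1/252
Racah Σ t=0..0: t=0:+1/36 = 1/36
⇒ 3j(3 1 4; 0 0 0)² = 4/63, sgn +1
Racah Σ t=0..0: t=0:+1/96 = 1/96
⇒ 3j(3 1 4; 1 1 -2)² = 5/84, sgn +1
4πI² = N·(3j₀)²·(3jₘ)² = 5/7
I = +1·√(0.714286/4π) = 0.23841361
No selection rule forces the value: the integral is nonzero (none).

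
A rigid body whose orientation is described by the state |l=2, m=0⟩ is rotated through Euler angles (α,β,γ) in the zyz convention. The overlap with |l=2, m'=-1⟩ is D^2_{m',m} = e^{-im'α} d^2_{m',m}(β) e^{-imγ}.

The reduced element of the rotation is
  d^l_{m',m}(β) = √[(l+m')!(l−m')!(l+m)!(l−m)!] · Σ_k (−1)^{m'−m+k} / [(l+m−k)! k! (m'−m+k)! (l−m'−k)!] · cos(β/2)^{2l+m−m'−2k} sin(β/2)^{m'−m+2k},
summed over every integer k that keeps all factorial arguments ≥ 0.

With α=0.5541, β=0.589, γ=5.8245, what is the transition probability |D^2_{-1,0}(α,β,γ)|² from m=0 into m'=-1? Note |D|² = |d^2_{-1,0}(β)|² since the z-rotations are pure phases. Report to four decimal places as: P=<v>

First d^2_{-1,0}(β=0.5890), then the phase factors e^{-i(-1)α} and e^{-i(0)γ}:
Half-angle: c=0.956947, s=0.290261. N=√(1·6·2·2)=4.898979
Admissible k: 1..2 (factorial args all ≥0)
  k=1: (−1)^0·4.8990/(2)·0.9569^3·0.2903^1 = +0.623059
  k=2: (−1)^1·4.8990/(2)·0.9569^1·0.2903^3 = -0.057323
d^2_{-1,0}(0.5890) = +0.623059 -0.057323 = +0.565736
|D^2_{-1,0}|² = |d^2_{-1,0}(β)|² = (+0.565736)² = 0.320057 (the z-rotation phases have unit modulus)

P=0.3201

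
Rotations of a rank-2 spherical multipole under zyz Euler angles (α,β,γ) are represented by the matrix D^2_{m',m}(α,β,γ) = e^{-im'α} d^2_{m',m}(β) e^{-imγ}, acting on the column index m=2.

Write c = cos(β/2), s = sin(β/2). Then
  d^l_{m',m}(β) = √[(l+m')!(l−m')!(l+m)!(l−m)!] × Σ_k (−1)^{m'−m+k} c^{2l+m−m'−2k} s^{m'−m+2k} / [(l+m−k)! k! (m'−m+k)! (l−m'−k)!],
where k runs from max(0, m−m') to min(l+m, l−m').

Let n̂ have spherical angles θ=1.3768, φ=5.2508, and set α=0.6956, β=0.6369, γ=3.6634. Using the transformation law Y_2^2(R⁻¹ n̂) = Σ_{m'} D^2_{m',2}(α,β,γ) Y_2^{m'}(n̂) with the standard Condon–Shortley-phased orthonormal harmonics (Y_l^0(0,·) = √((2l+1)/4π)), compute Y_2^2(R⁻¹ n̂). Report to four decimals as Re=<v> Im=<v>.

Need the full column D^2_{m',2} for m'=−2..2 at α=0.6956, β=0.6369, γ=3.6634.
cos(β/2)=0.949722, sin(β/2)=0.313095
d^2_{-2,2}: single k=4 term ⇒ +0.009610;  D = +0.009035+0.003273i
d^2_{-1,2}: single k=3 term ⇒ +0.058298;  D = +0.054803-0.019882i
d^2_{0,2}: single k=2 term ⇒ +0.216581;  D = +0.108962-0.187175i
d^2_{1,2}: single k=1 term ⇒ +0.536408;  D = -0.089914-0.528818i
d^2_{2,2}: single k=0 term ⇒ +0.813553;  D = -0.618673-0.528311i
Y_2^{m'}(θ=1.3768,φ=5.2508) and Σ D·Y over m':
  (+0.0090+0.0033i)·(-0.1763+0.3275i)  (+0.0548-0.0199i)·(+0.0749+0.1255i)  (+0.1090-0.1872i)·(-0.2802+0.0000i)  (-0.0899-0.5288i)·(-0.0749+0.1255i)  (-0.6187-0.5283i)·(-0.1763-0.3275i)
Y_2^2(R⁻¹ n̂) = -0.017416+0.384316i

Re=-0.0174 Im=0.3843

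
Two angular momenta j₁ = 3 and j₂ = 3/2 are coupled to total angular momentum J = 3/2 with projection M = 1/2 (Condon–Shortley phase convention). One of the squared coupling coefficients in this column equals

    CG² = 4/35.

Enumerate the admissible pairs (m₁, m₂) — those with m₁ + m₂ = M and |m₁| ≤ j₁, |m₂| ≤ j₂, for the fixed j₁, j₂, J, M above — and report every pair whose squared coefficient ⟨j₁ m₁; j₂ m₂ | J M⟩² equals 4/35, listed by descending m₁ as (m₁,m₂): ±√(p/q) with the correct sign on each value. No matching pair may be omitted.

Admissible pairs with m₁+m₂ = M = 1/2: (-1,3/2), (0,1/2), (1,-1/2), (2,-3/2)
  (m₁,m₂)=(2,-3/2): CG² = 2/7, CG = +√(2/7)
  (m₁,m₂)=(1,-1/2): CG² = 12/35, CG = −√(12/35)
  (m₁,m₂)=(0,1/2): CG² = 9/35, CG = +√(9/35)
  (m₁,m₂)=(-1,3/2): CG² = 4/35, CG = −√(4/35)   ← matches the target
Pairs with CG² = 4/35: (-1,3/2): −√(4/35)

(-1,3/2): −√(4/35)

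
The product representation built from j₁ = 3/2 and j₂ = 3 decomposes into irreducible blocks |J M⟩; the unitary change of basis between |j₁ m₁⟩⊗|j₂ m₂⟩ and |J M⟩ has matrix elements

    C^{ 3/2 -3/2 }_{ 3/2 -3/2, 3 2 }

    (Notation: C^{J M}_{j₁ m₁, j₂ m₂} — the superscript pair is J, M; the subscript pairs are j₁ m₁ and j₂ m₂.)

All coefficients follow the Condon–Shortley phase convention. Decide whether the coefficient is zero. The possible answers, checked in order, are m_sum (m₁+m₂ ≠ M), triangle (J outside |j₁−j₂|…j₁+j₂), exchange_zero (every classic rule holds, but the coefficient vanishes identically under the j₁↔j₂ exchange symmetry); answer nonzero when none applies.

m-sum: m₁+m₂ = -3/2+2 = 1/2, M = -3/2  ✗ ⇒ coefficient is 0

m_sum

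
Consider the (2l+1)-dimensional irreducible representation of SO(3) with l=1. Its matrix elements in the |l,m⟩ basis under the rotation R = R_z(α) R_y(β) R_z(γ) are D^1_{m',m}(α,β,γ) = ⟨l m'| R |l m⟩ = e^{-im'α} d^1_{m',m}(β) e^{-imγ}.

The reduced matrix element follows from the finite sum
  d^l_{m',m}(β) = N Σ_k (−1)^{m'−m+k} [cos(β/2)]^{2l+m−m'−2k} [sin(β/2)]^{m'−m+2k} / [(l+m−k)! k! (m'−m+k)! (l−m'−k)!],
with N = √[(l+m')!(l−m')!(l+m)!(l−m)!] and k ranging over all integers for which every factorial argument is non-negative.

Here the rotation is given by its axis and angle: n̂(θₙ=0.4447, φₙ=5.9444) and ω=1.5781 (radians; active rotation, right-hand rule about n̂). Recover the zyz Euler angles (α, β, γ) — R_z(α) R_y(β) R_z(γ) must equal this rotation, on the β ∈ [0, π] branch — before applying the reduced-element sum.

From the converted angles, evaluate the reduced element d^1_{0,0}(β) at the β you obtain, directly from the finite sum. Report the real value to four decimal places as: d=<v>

Axis–angle → zyz. n̂ = (sinθₙcosφₙ, sinθₙsinφₙ, cosθₙ) = (+0.405735, -0.142969, +0.902740), ω = 1.5781.
R = I cosω + sinω [n̂]ₓ + (1−cosω) n̂n̂ᵀ gives
  R = [+0.158519, -0.961147, +0.225983; +0.844284, +0.013286, -0.535731; +0.511913, +0.275717, +0.813587]
β = atan2(√(R₁₃²+R₂₃²), R₃₃) = 0.620501; α = atan2(R₂₃, R₁₃) mod 2π = 5.111565; γ = atan2(R₃₂, −R₃₁) mod 2π = 2.647543
d^1_{0,0}(β=0.6205) via the finite sum:
Half-angle: c=0.952257, s=0.305297. N=√(1·1·1·1)=1.000000
k∈{0,1} keeps every argument non-negative
  k=0: (−1)^0·1.0000/(1)·0.9523^2·0.3053^0 = +0.906794
  k=1: (−1)^1·1.0000/(1)·0.9523^0·0.3053^2 = -0.093206
d^1_{0,0}(0.6205) = +0.906794 -0.093206 = +0.813587

d=0.8136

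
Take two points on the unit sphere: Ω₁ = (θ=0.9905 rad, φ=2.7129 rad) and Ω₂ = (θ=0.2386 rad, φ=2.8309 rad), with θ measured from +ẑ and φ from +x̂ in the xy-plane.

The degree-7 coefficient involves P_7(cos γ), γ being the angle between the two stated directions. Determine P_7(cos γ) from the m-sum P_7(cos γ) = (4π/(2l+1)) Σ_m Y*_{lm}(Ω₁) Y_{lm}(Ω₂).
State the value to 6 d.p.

Expand P_7 via completeness: Σ_{m} conj(Y_{7,m}) at Ω₁ times Y_{7,m} at Ω₂ —
  m=-7: (0.14165 + 0.02007j) × (0.00001 - 0.00002j) = 0.00000 - 0.00000j  (running Σ = 0.00000 - 0.00000j)
  m=-6: (-0.29557 - 0.18921j) × (-0.00009 + 0.00030j) = 0.00008 - 0.00007j  (running Σ = 0.00009 - 0.00007j)
  m=-5: (0.23652 + 0.36684j) × (-0.00005 - 0.00305j) = 0.00111 - 0.00074j  (running Σ = 0.00119 - 0.00082j)
  m=-4: (-0.02564 - 0.17682j) × (0.00665 + 0.01953j) = 0.00328 - 0.00168j  (running Σ = 0.00448 - 0.00249j)
  m=-3: (0.07122 - 0.24333j) × (-0.05935 - 0.07992j) = -0.02367 + 0.00875j  (running Σ = -0.01920 + 0.00626j)
  m=-2: (-0.20199 + 0.23338j) × (0.26662 + 0.19090j) = -0.09841 + 0.02366j  (running Σ = -0.11760 + 0.02992j)
  m=-1: (-0.12171 + 0.05563j) × (-0.60750 - 0.19506j) = 0.08479 - 0.01005j  (running Σ = -0.03281 + 0.01987j)
  m=0: (0.32653 + 0.00000j) × (0.37908 + 0.00000j) = 0.12378 + 0.00000j  (running Σ = 0.09097 + 0.01987j)
  m=1: (0.12171 + 0.05563j) × (0.60750 - 0.19506j) = 0.08479 + 0.01005j  (running Σ = 0.17576 + 0.02992j)
  m=2: (-0.20199 - 0.23338j) × (0.26662 - 0.19090j) = -0.09841 - 0.02366j  (running Σ = 0.07736 + 0.00626j)
  m=3: (-0.07122 - 0.24333j) × (0.05935 - 0.07992j) = -0.02367 - 0.00875j  (running Σ = 0.05368 - 0.00249j)
  m=4: (-0.02564 + 0.17682j) × (0.00665 - 0.01953j) = 0.00328 + 0.00168j  (running Σ = 0.05697 - 0.00082j)
  m=5: (-0.23652 + 0.36684j) × (0.00005 - 0.00305j) = 0.00111 + 0.00074j  (running Σ = 0.05807 - 0.00007j)
  m=6: (-0.29557 + 0.18921j) × (-0.00009 - 0.00030j) = 0.00008 + 0.00007j  (running Σ = 0.05816 - 0.00000j)
  m=7: (-0.14165 + 0.02007j) × (-0.00001 - 0.00002j) = 0.00000 + 0.00000j  (running Σ = 0.05816 - 0.00000j)
Total Σ_m = 0.05816 - 0.00000j. Multiply by 0.837758: 0.04872 - 0.00000j. P_7(cos γ) = 0.048722

0.048722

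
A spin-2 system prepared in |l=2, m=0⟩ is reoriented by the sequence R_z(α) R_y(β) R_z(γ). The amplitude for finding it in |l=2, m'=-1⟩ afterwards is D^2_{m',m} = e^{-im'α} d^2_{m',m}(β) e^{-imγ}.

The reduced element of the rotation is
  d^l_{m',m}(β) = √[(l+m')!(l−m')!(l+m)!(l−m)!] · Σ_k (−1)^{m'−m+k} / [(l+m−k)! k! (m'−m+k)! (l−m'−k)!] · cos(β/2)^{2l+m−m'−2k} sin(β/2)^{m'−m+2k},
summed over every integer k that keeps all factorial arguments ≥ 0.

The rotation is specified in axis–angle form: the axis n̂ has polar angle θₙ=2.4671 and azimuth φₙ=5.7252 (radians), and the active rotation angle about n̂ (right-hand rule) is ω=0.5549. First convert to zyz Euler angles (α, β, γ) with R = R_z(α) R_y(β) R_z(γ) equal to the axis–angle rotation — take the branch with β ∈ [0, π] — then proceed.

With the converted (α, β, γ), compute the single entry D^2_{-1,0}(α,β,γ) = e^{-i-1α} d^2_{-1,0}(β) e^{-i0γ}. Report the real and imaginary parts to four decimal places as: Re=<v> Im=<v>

Axis–angle → zyz. n̂ = (sinθₙcosφₙ, sinθₙsinφₙ, cosθₙ) = (+0.529779, -0.330660, -0.781024), ω = 0.5549.
R = I cosω + sinω [n̂]ₓ + (1−cosω) n̂n̂ᵀ gives
  R = [+0.892066, +0.385204, -0.236296; -0.437774, +0.866359, -0.240368; +0.112126, +0.317869, +0.941481]
β = atan2(√(R₁₃²+R₂₃²), R₃₃) = 0.343797; α = atan2(R₂₃, R₁₃) mod 2π = 3.935535; γ = atan2(R₃₂, −R₃₁) mod 2π = 1.909913
First d^2_{-1,0}(β=0.3438), then the phase factors e^{-i(-1)α} and e^{-i(0)γ}:
Half-angle: c=0.985262, s=0.171053. N=√(1·6·2·2)=4.898979
k: max(0,(0)−(-1))=1 … min(2+(0),2−(-1))=2
  k=1: (−1)^0·4.8990/(2)·0.9853^3·0.1711^1 = +0.400740
  k=2: (−1)^1·4.8990/(2)·0.9853^1·0.1711^3 = -0.012079
d^2_{-1,0}(0.3438) = +0.400740 -0.012079 = +0.388661
Phases: e^{-i·(-1)·3.9355}=-0.701040-0.713122i, e^{-i·(0)·1.9099}=+1.000000+0.000000i ⇒ D=-0.272467-0.277163i

Re=-0.2725 Im=-0.2772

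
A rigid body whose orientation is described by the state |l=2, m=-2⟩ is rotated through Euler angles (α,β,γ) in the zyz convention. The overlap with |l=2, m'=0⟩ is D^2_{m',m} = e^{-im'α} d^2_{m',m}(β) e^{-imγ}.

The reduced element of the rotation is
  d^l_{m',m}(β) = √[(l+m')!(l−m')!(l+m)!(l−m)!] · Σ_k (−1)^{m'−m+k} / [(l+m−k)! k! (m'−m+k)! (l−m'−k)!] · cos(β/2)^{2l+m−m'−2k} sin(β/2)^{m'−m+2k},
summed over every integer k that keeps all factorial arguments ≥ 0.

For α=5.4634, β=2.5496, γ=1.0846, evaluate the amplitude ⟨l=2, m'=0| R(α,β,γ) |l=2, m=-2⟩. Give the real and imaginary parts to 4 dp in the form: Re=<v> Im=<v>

Re=-0.1074 Im=0.1575

D^2_{0,-2}(5.4634,2.5496,1.0846) = e^{-i·0·5.4634}·d^2_{0,-2}(2.5496)·e^{-i·-2·1.0846}. Compute d first:
c=cos(2.549600/2)=0.291693, s=sin(2.549600/2)=0.956512; N=√[2·2·1·24]=9.797959
k∈{0} keeps every argument non-negative
  k=0: (−1)^2·9.7980/(4)·0.2917^2·0.9565^2 = +0.190681
d^2_{0,-2}(2.5496) = +0.190681
Phases: e^{-i·(0)·5.4634}=+1.000000+0.000000i, e^{-i·(-2)·1.0846}=-0.563324+0.826236i ⇒ D=-0.107415+0.157548i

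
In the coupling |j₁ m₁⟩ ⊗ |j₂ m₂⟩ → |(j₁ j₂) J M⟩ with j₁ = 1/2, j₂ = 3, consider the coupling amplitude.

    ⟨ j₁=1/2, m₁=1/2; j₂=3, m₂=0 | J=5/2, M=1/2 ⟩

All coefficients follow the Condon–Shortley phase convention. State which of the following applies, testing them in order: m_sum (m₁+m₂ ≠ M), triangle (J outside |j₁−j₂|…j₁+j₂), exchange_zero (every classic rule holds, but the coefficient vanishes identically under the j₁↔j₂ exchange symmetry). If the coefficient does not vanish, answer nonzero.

nonzero

m-sum: m₁+m₂ = 1/2+0 = 1/2, M = 1/2  ✓
triangle: |j₁−j₂| = 5/2 ≤ J = 5/2 ≤ j₁+j₂ = 7/2  ✓
exchange: j₁≠j₂ or m₁≠m₂ — the exchange symmetry imposes no constraint here
value check: CG = +√(3/7) = +0.654654 ≠ 0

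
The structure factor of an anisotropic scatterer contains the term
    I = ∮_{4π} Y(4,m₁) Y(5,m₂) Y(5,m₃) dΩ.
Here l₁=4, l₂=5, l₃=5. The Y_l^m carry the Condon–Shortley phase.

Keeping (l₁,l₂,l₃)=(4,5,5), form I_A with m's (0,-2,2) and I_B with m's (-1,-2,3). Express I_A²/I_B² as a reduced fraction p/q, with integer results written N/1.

Shared (l₁,l₂,l₃)=(4,5,5): N and (l;000)² cancel in I_A²/I_B².
A: Δ = 4!·4!·6!/15! = 1/3153150; Racah Σ t=0..3: t=0:+1/20736 t=1:−1/1728 t=2:+1/1920 t=3:−1/25920 = -1/20736; ⇒ 3j(4 5 5; 0 -2 2)² = 1/2574, sgn +1
B: Δ = 4!·4!·6!/15! = 1/3153150; Racah Σ t=1..3: t=1:−1/6912 t=2:+1/2880 t=3:−1/17280 = 1/6912; ⇒ 3j(4 5 5; -1 -2 3)² = 5/429, sgn +1
I_A²/I_B² = (1/2574)/(5/429) = 1/30

1/30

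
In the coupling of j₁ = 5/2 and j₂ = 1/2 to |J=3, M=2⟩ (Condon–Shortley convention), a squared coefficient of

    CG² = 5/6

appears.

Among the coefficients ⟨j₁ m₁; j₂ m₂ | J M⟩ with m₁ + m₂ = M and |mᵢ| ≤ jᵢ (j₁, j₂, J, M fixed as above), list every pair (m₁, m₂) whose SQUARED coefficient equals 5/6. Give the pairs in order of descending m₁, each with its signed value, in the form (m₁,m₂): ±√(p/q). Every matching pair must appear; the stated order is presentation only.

(3/2,1/2): +√(5/6)

Admissible pairs with m₁+m₂ = M = 2: (3/2,1/2), (5/2,-1/2)
  (m₁,m₂)=(5/2,-1/2): CG² = 1/6, CG = +√(1/6)
  (m₁,m₂)=(3/2,1/2): CG² = 5/6, CG = +√(5/6)   ← matches the target
Pairs with CG² = 5/6: (3/2,1/2): +√(5/6)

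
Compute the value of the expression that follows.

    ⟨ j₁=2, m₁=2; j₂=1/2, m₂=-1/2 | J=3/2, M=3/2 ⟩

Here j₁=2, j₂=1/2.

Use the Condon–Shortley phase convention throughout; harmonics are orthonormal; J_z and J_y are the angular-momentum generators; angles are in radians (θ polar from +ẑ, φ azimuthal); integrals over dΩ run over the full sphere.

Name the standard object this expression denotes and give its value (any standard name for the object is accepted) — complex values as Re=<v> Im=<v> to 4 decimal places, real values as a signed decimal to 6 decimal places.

This is a Clebsch–Gordan (vector-coupling) coefficient.
√[4·1!3!0!/5! · 4!0!0!1!3!0!] = √(144/5)
  +(−1)^0/∏(0,1,0,0,3,0)! = 1/6  (running 1/6)
⟨..|..⟩ = √(144/5)·(1/6) = +0.894427

Clebsch–Gordan coefficient, +√(4/5) ≈ +0.894427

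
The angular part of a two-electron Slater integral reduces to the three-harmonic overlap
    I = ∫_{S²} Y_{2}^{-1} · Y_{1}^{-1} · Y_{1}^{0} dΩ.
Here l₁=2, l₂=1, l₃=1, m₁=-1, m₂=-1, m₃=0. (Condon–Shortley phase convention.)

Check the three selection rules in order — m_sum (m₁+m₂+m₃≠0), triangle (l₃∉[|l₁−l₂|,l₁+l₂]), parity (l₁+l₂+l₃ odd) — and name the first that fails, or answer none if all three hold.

m₁+m₂+m₃ = -1 − 1 + 0 = -2  ✗
triangle: |2−1|=1 ≤ l₃=1 ≤ 2+1=3
parity: l₁+l₂+l₃ = 4 is even

m_sum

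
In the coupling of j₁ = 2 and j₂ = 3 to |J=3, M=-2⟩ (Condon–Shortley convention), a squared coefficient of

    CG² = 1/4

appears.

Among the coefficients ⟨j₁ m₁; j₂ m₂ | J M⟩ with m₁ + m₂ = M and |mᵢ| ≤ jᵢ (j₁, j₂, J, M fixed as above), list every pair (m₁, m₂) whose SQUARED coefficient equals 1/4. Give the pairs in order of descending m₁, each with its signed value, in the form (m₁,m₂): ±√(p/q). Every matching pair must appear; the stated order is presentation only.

(-1,-1): −√(1/4)

Admissible pairs with m₁+m₂ = M = -2: (-2,0), (-1,-1), (0,-2), (1,-3)
  (m₁,m₂)=(1,-3): CG² = 5/12, CG = +√(5/12)
  (m₁,m₂)=(0,-2): CG² = 0/1, CG = 0
  (m₁,m₂)=(-1,-1): CG² = 1/4, CG = −√(1/4)   ← matches the target
  (m₁,m₂)=(-2,0): CG² = 1/3, CG = +√(1/3)
Pairs with CG² = 1/4: (-1,-1): −√(1/4)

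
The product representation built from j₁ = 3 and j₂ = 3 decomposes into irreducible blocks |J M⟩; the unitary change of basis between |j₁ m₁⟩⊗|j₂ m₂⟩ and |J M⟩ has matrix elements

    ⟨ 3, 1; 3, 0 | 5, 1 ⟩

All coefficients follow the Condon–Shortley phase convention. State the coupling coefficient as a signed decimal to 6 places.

√[11·1!5!5!/12! · 4!2!3!3!6!4!] = √(69120/7)
  +(−1)^0/∏(0,1,2,3,3,2)! = 1/144  (running 1/144)
  +(−1)^1/∏(1,0,1,2,4,3)! = -1/288  (running 1/288)
⟨..|..⟩ = √(69120/7)·(1/288) = +0.345033

+0.345033  (= +√(5/42))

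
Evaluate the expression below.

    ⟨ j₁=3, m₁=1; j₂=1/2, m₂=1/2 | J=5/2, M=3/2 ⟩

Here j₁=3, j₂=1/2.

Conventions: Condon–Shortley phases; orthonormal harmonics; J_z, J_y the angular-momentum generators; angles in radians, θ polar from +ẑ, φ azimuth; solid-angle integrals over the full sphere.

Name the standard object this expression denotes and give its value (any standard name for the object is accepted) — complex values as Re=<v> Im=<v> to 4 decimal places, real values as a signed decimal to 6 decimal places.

This is a Clebsch–Gordan (vector-coupling) coefficient.
√[6·1!5!0!/7! · 4!2!1!0!4!1!] = √(1152/7)
  +(−1)^1/∏(1,0,1,0,4,0)! = -1/24  (running -1/24)
⟨..|..⟩ = √(1152/7)·(-1/24) = -0.534522

Clebsch–Gordan coefficient, −√(2/7) ≈ -0.534522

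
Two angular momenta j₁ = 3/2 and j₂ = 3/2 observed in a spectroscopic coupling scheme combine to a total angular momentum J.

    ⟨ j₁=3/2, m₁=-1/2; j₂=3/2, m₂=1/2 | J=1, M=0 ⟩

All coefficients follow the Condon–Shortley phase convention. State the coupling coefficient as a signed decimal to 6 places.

−√(1/20) = -0.223607

triangle: 2!×1!×1!/5! = 2/120
(j±m)!: 1!×2!×2!×1!×1!×1! = 4
prefactor² = (2J+1)×Δ×N² = 1/5
  k=1: −1/(1!×1!×1!×1!×0!×0!) = -1
  k=2: +1/(2!×0!×0!×0!×1!×1!) = 1/2
Σ = -1/2  ⇒  CG² = 1/5×(-1/2)² = 1/20
CG = −√(1/20) = -0.223607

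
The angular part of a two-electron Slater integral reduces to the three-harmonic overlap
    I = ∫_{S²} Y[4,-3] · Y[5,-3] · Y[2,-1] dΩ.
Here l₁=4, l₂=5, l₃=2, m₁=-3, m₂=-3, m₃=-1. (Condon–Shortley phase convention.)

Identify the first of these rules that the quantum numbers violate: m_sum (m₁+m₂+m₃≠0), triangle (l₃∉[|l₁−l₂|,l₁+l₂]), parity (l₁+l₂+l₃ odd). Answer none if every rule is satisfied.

m_sum

azimuthal sum: -3 − 3 − 1 = -7  ✗
1 ≤ 2 ≤ 9 (triangle on l)
L = 4 + 5 + 2 = 11 (odd)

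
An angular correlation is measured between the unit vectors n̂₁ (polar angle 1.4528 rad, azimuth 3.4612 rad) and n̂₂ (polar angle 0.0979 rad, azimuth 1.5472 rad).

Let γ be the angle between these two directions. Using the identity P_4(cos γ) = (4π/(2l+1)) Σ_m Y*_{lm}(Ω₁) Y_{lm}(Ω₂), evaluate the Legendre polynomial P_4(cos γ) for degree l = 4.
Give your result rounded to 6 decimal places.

0.348449

Summing Y*_{l m}(θ₁,φ₁)·Y_{l m}(θ₂,φ₂) over m ∈ [−4, 4]; prefactor 4π/(2·4+1) = 1.396263:
  m=-4: (0.124036, 0.412090) × (0.000040, 0.000004) = (0.000003, 0.000017)  (running Σ = (0.000003, 0.000017))
  m=-3: (-0.082897, -0.118110) × (-0.000082, 0.001160) = (0.000144, -0.000086)  (running Σ = (0.000147, -0.000069))
  m=-2: (-0.239072, -0.177708) × (-0.018941, -0.000895) = (0.004369, 0.003580)  (running Σ = (0.004517, 0.003510))
  m=-1: (0.152422, 0.050445) × (0.004271, -0.180951) = (0.009779, -0.027366)  (running Σ = (0.014296, -0.023855))
  m=0: (0.274086, -0.000000) × (0.806196, 0.000000) = (0.220967, 0.000000)  (running Σ = (0.235263, -0.023855))
  m=1: (-0.152422, 0.050445) × (-0.004271, -0.180951) = (0.009779, 0.027366)  (running Σ = (0.245042, 0.003510))
  m=2: (-0.239072, 0.177708) × (-0.018941, 0.000895) = (0.004369, -0.003580)  (running Σ = (0.249411, -0.000069))
  m=3: (0.082897, -0.118110) × (0.000082, 0.001160) = (0.000144, 0.000086)  (running Σ = (0.249555, 0.000017))
  m=4: (0.124036, -0.412090) × (0.000040, -0.000004) = (0.000003, -0.000017)  (running Σ = (0.249558, -0.000000))
Accumulated sum (0.249558, -0.000000); after 4π/(2l+1) scaling, (0.348449, -0.000000) ⇒ P_4 = 0.348449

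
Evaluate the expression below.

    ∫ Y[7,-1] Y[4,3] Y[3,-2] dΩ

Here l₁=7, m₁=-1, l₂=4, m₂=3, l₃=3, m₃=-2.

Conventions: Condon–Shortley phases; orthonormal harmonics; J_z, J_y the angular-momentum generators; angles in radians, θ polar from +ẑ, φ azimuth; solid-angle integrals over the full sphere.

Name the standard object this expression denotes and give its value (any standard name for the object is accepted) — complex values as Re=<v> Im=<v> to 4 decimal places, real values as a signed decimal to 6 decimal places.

Gaunt coefficient, -0.046682

This is a Gaunt coefficient — the integral of a triple product of spherical harmonics over the sphere.
Rules hold: Σm=0, L=14 even, 3≤3≤11.
N = 15·9·7 = 945
Δ = 8!·6!·0!/15! = 1/45045
Racah Σ t=4..4: t=4:+1/20736 = 1/20736
⇒ 3j(7 4 3; 0 0 0)² = 35/1287, sgn -1
Racah Σ t=7..7: t=7:−1/604800 = -1/604800
⇒ 3j(7 4 3; -1 3 -2)² = 16/15015, sgn +1
4πI² = N·(3j₀)²·(3jₘ)² = 560/20449
I = -1·√(0.0273852/4π) = -0.04668239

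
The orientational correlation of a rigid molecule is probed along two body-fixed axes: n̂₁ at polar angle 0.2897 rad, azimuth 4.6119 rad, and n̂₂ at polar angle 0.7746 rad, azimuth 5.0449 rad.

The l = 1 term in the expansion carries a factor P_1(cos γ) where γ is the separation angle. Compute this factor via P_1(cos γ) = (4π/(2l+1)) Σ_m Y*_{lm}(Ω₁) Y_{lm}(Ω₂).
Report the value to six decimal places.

0.866282

Expand P_1 via completeness: Σ_{m} conj(Y_{1,m}) at Ω₁ times Y_{1,m} at Ω₂ —
  [-1]  conj(Y_{1,-1})(Ω₁) = -0.00990 - 0.09820j ; Y_{1,-1}(Ω₂) = 0.07888 + 0.22841j ; Δ = 0.02165 - 0.01001j
  [+0]  conj(Y_{1,0})(Ω₁) = 0.46824 + 0.00000j ; Y_{1,0}(Ω₂) = 0.34920 + 0.00000j ; Δ = 0.16351 + 0.00000j
  [+1]  conj(Y_{1,1})(Ω₁) = 0.00990 - 0.09820j ; Y_{1,1}(Ω₂) = -0.07888 + 0.22841j ; Δ = 0.02165 + 0.01001j
Σ over m = 0.20681 + 0.00000j; ×(4π/3) → 0.86628 + 0.00000j. Real part: 0.866282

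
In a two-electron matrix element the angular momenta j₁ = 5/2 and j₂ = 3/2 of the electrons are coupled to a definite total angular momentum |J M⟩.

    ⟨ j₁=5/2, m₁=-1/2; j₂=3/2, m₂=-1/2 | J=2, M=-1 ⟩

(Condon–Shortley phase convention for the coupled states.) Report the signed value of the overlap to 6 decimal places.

-0.545545

j₁+j₂−J=2  J+j₁−j₂=3  J−j₁+j₂=1  j₁+j₂+J+1=7
(j₁±m₁, j₂±m₂, J±M) = (2,3,1,2,1,3)
P² = 12/7
sum k=0..1:
  [0] +1/12 = 1/12
  [1] −1/2 = -1/2
S = -5/12
C² = P²·S² = 25/84 ; C = -0.545545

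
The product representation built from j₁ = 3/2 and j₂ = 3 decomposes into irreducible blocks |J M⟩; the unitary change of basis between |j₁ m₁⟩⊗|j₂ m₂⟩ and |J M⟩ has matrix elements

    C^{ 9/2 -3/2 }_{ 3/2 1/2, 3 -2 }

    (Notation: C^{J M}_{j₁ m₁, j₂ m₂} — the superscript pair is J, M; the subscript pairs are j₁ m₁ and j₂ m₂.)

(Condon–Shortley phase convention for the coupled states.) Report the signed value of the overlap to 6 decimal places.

+√(3/14) = +0.462910

j₁+j₂−J=0  J+j₁−j₂=3  J−j₁+j₂=6  j₁+j₂+J+1=10
(j₁±m₁, j₂±m₂, J±M) = (2,1,1,5,3,6)
P² = 86400/7
sum k=0..0:
  [0] +1/240 = 1/240
S = 1/240
C² = P²·S² = 3/14 ; C = +0.462910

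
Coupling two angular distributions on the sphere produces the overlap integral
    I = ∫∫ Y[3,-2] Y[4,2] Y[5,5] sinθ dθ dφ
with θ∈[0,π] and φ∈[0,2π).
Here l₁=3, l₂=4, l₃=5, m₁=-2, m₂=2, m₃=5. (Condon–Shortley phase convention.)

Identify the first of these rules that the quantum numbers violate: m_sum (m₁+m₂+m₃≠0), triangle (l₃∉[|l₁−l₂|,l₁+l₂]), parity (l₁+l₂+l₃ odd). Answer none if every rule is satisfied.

m₁+m₂+m₃ = -2 + 2 + 5 = 5  ✗
triangle: |3−4|=1 ≤ l₃=5 ≤ 3+4=7
parity: l₁+l₂+l₃ = 12 is even

m_sum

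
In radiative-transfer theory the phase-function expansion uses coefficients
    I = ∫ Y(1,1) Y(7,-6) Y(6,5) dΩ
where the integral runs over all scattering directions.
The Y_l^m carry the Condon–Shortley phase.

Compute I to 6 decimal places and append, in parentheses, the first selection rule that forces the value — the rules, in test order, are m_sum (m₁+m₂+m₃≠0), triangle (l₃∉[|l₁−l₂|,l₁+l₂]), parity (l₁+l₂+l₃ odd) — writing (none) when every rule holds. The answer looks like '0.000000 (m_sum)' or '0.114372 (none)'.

0.309019 (none)

Checks pass: Σm=0; 14 even; l₃=6∈[6,8].
(2·1+1)(2·7+1)(2·6+1) = 585
Δ: 2! 0! 12! / 15! → 1/1365
sum: t=1:−1/518400 = -1/518400
3j²(1 7 6; 0 0 0) = Δ·Π!·Σ² = 7/195  (sign -1)
sum: t=0:+1/79833600 = 1/79833600
3j²(1 7 6; 1 -6 5) = Δ·Π!·Σ² = 2/35  (sign -1)
combine: 4πI² = 585·7/195·2/35 = 6/5
take √, sign +1: I = 0.30901936
No selection rule forces the value: the integral is nonzero (none).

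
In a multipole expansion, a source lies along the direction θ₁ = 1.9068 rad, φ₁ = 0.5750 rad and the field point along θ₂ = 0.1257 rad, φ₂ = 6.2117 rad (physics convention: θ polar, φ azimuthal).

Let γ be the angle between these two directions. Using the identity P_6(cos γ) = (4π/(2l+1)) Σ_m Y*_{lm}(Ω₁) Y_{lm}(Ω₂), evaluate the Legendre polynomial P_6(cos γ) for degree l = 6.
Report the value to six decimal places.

-0.012705

Term-by-term m-sum for l=6 (normalisation 4π/13 = 0.966644):
  [-6]  conj(Y_{6,-6})(Ω₁) = -0.32590 - 0.10382j ; Y_{6,-6}(Ω₂) = 0.00000 + 0.00000j ; Δ = -0.00000 - 0.00000j
  [-5]  conj(Y_{6,-5})(Ω₁) = 0.39919 - 0.10902j ; Y_{6,-5}(Ω₂) = 0.00005 + 0.00002j ; Δ = 0.00002 + 0.00000j
  [-4]  conj(Y_{6,-4})(Ω₁) = -0.03698 + 0.04139j ; Y_{6,-4}(Ω₂) = 0.00083 + 0.00024j ; Δ = -0.00004 + 0.00003j
  [-3]  conj(Y_{6,-3})(Ω₁) = -0.05008 + 0.32218j ; Y_{6,-3}(Ω₂) = 0.00974 + 0.00212j ; Δ = -0.00117 + 0.00303j
  [-2]  conj(Y_{6,-2})(Ω₁) = -0.06721 - 0.15019j ; Y_{6,-2}(Ω₂) = 0.07729 + 0.01113j ; Δ = -0.00352 - 0.01236j
  [-1]  conj(Y_{6,-1})(Ω₁) = -0.22908 - 0.14845j ; Y_{6,-1}(Ω₂) = 0.38038 + 0.02724j ; Δ = -0.08309 - 0.06271j
  [+0]  conj(Y_{6,0})(Ω₁) = 0.19000 + 0.00000j ; Y_{6,0}(Ω₂) = 0.85513 + 0.00000j ; Δ = 0.16247 + 0.00000j
  [+1]  conj(Y_{6,1})(Ω₁) = 0.22908 - 0.14845j ; Y_{6,1}(Ω₂) = -0.38038 + 0.02724j ; Δ = -0.08309 + 0.06271j
  [+2]  conj(Y_{6,2})(Ω₁) = -0.06721 + 0.15019j ; Y_{6,2}(Ω₂) = 0.07729 - 0.01113j ; Δ = -0.00352 + 0.01236j
  [+3]  conj(Y_{6,3})(Ω₁) = 0.05008 + 0.32218j ; Y_{6,3}(Ω₂) = -0.00974 + 0.00212j ; Δ = -0.00117 - 0.00303j
  [+4]  conj(Y_{6,4})(Ω₁) = -0.03698 - 0.04139j ; Y_{6,4}(Ω₂) = 0.00083 - 0.00024j ; Δ = -0.00004 - 0.00003j
  [+5]  conj(Y_{6,5})(Ω₁) = -0.39919 - 0.10902j ; Y_{6,5}(Ω₂) = -0.00005 + 0.00002j ; Δ = 0.00002 - 0.00000j
  [+6]  conj(Y_{6,6})(Ω₁) = -0.32590 + 0.10382j ; Y_{6,6}(Ω₂) = 0.00000 - 0.00000j ; Δ = -0.00000 + 0.00000j
Σ over m = -0.01314 - 0.00000j; ×(4π/13) → -0.01270 - 0.00000j. Real part: -0.012705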